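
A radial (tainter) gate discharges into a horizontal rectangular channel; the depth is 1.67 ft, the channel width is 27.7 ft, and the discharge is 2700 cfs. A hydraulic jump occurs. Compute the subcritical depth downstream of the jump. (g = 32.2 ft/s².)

q = Q/b = 2700/27.7 = 97.5 ft²/s; V₁ = q/y₁ = 58.4 ft/s. Fr₁ = V₁/√(g·y₁) = 7.96.
Conjugate-depth relation: y₂/y₁ = ½[√(1 + 8Fr₁²) − 1] = ½[√507.8 − 1] = 10.8.
y₂ = 10.8 × 1.67 = 18.0 ft.

y₂ = 18.0 ft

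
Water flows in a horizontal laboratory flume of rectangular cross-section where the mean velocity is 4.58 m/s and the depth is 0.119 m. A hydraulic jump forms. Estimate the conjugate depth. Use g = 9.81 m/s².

y₂ = 0.656 m

Fr₁ = V₁/√(g·y₁) = 4.58/√(9.81×0.119) = 4.24.
By Bélanger, y₂/y₁ = ½[√(1 + 8Fr₁²) − 1] = ½[√144.7 − 1] = 5.52.
y₂ = 5.52 × 0.119 = 0.656 m.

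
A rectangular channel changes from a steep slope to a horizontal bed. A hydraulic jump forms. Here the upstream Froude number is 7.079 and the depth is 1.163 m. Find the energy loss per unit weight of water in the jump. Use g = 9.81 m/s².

ΔE = 18.91 m

Fr₁ = 7.079 (given).
Conjugate-depth relation: y₂/y₁ = ½[√(1 + 8Fr₁²) − 1] = ½[√401.90 − 1] = 9.524.
y₂ = 9.524 × 1.163 = 11.08 m.
Head loss: ΔE = (y₂ − y₁)³/(4y₁y₂) = (11.08 − 1.163)³/(4×1.163×11.08) = 974.1/51.53 = 18.91 m.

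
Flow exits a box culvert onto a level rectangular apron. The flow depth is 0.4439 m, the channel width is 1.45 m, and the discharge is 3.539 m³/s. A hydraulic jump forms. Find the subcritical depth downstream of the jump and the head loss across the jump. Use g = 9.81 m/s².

q = Q/b = 3.539/1.45 = 2.441 m²/s; V₁ = q/y₁ = 5.498 m/s. Fr₁ = V₁/√(g·y₁) = 2.635.
Bélanger equation: y₂/y₁ = ½[√(1 + 8Fr₁²) − 1] = ½[√56.538 − 1] = 3.260.
y₂ = 3.260 × 0.4439 = 1.447 m.
V₂ = q/y₂ = 2.441/1.447 = 1.687 m/s. E₁ = y₁ + V₁²/2g = 1.985 m; E₂ = y₂ + V₂²/2g = 1.592 m. ΔE = E₁ − E₂ = 0.3928 m.

y₂ = 1.447 m; ΔE = 0.3928 m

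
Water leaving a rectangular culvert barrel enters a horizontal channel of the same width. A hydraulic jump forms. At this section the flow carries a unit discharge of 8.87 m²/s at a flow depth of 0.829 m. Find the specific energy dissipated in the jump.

V₁ = q/y₁ = 8.87/0.829 = 10.7 m/s. Fr₁ = V₁/√(g·y₁) = 10.7/√(9.81×0.829) = 3.75.
From the momentum equation for a rectangular channel, y₂/y₁ = ½[√(1 + 8Fr₁²) − 1] = ½[√113.6 − 1] = 4.83.
y₂ = 4.83 × 0.829 = 4.00 m.
Head loss: ΔE = (y₂ − y₁)³/(4y₁y₂) = (4.00 − 0.829)³/(4×0.829×4.00) = 32.0/13.3 = 2.41 m.

ΔE = 2.41 m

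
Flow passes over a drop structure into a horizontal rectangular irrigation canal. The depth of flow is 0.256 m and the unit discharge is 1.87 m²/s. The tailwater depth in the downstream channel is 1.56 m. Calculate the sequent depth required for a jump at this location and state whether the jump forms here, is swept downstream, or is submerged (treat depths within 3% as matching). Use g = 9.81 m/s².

V₁ = q/y₁ = 1.87/0.256 = 7.30 m/s. Fr₁ = V₁/√(g·y₁) = 7.30/√(9.81×0.256) = 4.61.
By Bélanger, y₂/y₁ = ½[√(1 + 8Fr₁²) − 1] = ½[√171.0 − 1] = 6.04.
y₂ = 6.04 × 0.256 = 1.55 m.
Tailwater y_tw = 1.56 m: y_tw ≈ y₂, so the jump forms here.

y₂ = 1.55 m; the jump forms here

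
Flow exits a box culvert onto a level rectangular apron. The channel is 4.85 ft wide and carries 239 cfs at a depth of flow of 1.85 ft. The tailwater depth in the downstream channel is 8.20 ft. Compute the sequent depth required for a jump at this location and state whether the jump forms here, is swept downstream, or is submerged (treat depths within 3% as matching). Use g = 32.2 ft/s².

q = Q/b = 239/4.85 = 49.3 ft²/s; V₁ = q/y₁ = 26.6 ft/s. Fr₁ = V₁/√(g·y₁) = 3.45.
By Bélanger, y₂/y₁ = ½[√(1 + 8Fr₁²) − 1] = ½[√96.29 − 1] = 4.41.
y₂ = 4.41 × 1.85 = 8.15 ft.
Tailwater y_tw = 8.20 ft: y_tw ≈ y₂, so the jump forms here.

y₂ = 8.15 ft; the jump forms here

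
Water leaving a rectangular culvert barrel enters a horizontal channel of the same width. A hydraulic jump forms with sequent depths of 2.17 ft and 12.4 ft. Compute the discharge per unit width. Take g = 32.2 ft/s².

q = 79.4 ft²/s

For a rectangular channel the momentum equation gives q² = ½·g·y₁·y₂·(y₁ + y₂) = ½×32.2×2.17×12.4×14.6 = 6312.
q = √6312 = 79.4 ft²/s.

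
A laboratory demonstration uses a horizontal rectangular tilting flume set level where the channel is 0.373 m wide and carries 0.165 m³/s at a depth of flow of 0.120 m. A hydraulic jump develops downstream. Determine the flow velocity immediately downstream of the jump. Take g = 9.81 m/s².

V₂ = 0.851 m/s

q = Q/b = 0.165/0.373 = 0.442 m²/s; V₁ = q/y₁ = 3.69 m/s. Fr₁ = V₁/√(g·y₁) = 3.40.
From the momentum equation for a rectangular channel, y₂/y₁ = ½[√(1 + 8Fr₁²) − 1] = ½[√93.35 − 1] = 4.33.
y₂ = 4.33 × 0.120 = 0.520 m.
V₂ = q/y₂ = 0.442/0.520 = 0.851 m/s.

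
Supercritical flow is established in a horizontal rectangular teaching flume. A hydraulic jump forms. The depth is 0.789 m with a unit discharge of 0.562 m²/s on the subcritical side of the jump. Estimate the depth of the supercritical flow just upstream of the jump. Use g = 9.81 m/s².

y₁ = 0.0926 m

V₂ = q/y₂ = 0.562/0.789 = 0.712 m/s; Fr₂ = V₂/√(g·y₂) = 0.256.
Since the conjugate-depth ratio holds either way, y₁/y₂ = ½[√(1 + 8Fr₂²) − 1] = ½[√1.524 − 1] = 0.117.
y₁ = 0.117 × 0.789 = 0.0926 m.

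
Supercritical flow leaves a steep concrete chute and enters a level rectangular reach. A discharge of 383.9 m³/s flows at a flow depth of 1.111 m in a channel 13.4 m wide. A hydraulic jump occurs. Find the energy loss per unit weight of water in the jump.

q = Q/b = 383.9/13.4 = 28.65 m²/s; V₁ = q/y₁ = 25.79 m/s. Fr₁ = V₁/√(g·y₁) = 7.811.
Bélanger equation: y₂/y₁ = ½[√(1 + 8Fr₁²) − 1] = ½[√489.10 − 1] = 10.56.
y₂ = 10.56 × 1.111 = 11.73 m.
V₂ = q/y₂ = 28.65/11.73 = 2.442 m/s. E₁ = y₁ + V₁²/2g = 35.00 m; E₂ = y₂ + V₂²/2g = 12.03 m. ΔE = E₁ − E₂ = 22.97 m.

ΔE = 22.97 m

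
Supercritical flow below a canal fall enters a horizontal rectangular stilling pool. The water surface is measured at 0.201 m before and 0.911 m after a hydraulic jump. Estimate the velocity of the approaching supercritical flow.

For a rectangular channel the momentum equation gives q² = ½·g·y₁·y₂·(y₁ + y₂) = ½×9.81×0.201×0.911×1.11 = 0.999.
q = √0.999 = 0.999 m²/s.
V₁ = q/y₁ = 0.999/0.201 = 4.97 m/s.

V₁ = 4.97 m/s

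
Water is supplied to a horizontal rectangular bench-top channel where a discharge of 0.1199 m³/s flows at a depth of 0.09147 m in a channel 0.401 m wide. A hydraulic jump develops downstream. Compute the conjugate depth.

q = Q/b = 0.1199/0.401 = 0.2990 m²/s; V₁ = q/y₁ = 3.269 m/s. Fr₁ = V₁/√(g·y₁) = 3.451.
Conjugate-depth relation: y₂/y₁ = ½[√(1 + 8Fr₁²) − 1] = ½[√96.265 − 1] = 4.406.
y₂ = 4.406 × 0.09147 = 0.4030 m.

y₂ = 0.4030 m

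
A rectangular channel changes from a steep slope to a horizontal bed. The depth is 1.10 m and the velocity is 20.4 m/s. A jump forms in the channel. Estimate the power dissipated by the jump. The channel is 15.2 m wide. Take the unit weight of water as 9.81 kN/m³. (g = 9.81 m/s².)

Fr₁ = V₁/√(g·y₁) = 20.4/√(9.81×1.10) = 6.21.
Conjugate-depth relation: y₂/y₁ = ½[√(1 + 8Fr₁²) − 1] = ½[√309.5 − 1] = 8.30.
y₂ = 8.30 × 1.10 = 9.13 m.
Head loss: ΔE = (y₂ − y₁)³/(4y₁y₂) = (9.13 − 1.10)³/(4×1.10×9.13) = 517/40.2 = 12.9 m.
q = V₁·y₁ = 20.4 × 1.10 = 22.4 m²/s. Q = q·b = 22.4 × 15.2 = 341 m³/s. P = γ·Q·ΔE = 9.81 × 341 × 12.9 = 43086 kW.

P = 43086 kW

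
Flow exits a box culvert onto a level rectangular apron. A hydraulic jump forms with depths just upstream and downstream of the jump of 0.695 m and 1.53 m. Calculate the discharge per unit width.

For a rectangular channel the momentum equation gives q² = ½·g·y₁·y₂·(y₁ + y₂) = ½×9.81×0.695×1.53×2.23 = 11.6.
q = √11.6 = 3.41 m²/s.

q = 3.41 m²/s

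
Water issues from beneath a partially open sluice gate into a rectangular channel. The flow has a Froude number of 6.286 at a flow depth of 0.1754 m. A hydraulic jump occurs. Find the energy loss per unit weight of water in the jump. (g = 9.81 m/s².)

ΔE = 2.118 m

Fr₁ = 6.286 (given).
Sequent-depth ratio: y₂/y₁ = ½[√(1 + 8Fr₁²) − 1] = ½[√317.11 − 1] = 8.404.
y₂ = 8.404 × 0.1754 = 1.474 m.
V₁ = Fr₁·√(g·y₁) = 6.286×√(9.81×0.1754) = 8.246 m/s; q = V₁·y₁ = 1.446 m²/s. V₂ = q/y₂ = 1.446/1.474 = 0.9812 m/s. E₁ = y₁ + V₁²/2g = 3.641 m; E₂ = y₂ + V₂²/2g = 1.523 m. ΔE = E₁ − E₂ = 2.118 m.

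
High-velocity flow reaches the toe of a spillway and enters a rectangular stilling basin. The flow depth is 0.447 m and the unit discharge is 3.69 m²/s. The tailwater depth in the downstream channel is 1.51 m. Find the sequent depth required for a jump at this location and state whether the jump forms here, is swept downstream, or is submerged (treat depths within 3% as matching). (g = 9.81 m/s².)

y₂ = 2.28 m; the jump is swept downstream

V₁ = q/y₁ = 3.69/0.447 = 8.26 m/s. Fr₁ = V₁/√(g·y₁) = 8.26/√(9.81×0.447) = 3.94.
Bélanger equation: y₂/y₁ = ½[√(1 + 8Fr₁²) − 1] = ½[√125.3 − 1] = 5.10.
y₂ = 5.10 × 0.447 = 2.28 m.
Tailwater y_tw = 1.51 m: y_tw < y₂, so the jump is swept downstream.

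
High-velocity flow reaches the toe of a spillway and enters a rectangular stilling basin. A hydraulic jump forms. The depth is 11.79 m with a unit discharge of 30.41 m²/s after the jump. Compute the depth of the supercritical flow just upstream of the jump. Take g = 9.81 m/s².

y₁ = 1.228 m

V₂ = q/y₂ = 30.41/11.79 = 2.579 m/s; Fr₂ = V₂/√(g·y₂) = 0.2398.
Applying the sequent-depth relation in reverse, y₁/y₂ = ½[√(1 + 8Fr₂²) − 1] = ½[√1.4602 − 1] = 0.1042.
y₁ = 0.1042 × 11.79 = 1.228 m.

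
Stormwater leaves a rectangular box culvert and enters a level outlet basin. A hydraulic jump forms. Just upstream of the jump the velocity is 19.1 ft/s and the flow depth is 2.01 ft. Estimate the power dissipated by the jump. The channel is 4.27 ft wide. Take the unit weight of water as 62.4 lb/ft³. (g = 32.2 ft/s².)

P = 22.0 hp

Fr₁ = V₁/√(g·y₁) = 19.1/√(32.2×2.01) = 2.37.
By Bélanger, y₂/y₁ = ½[√(1 + 8Fr₁²) − 1] = ½[√46.09 − 1] = 2.89.
y₂ = 2.89 × 2.01 = 5.82 ft.
Head loss: ΔE = (y₂ − y₁)³/(4y₁y₂) = (5.82 − 2.01)³/(4×2.01×5.82) = 55.2/46.8 = 1.18 ft.
q = V₁·y₁ = 19.1 × 2.01 = 38.4 ft²/s. Q = q·b = 38.4 × 4.27 = 164 cfs. P = γ·Q·ΔE/550 = 62.4 × 164 × 1.18 / 550 = 22.0 hp.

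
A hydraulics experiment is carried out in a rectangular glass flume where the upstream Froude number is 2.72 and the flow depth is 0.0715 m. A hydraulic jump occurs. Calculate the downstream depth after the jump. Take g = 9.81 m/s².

y₂ = 0.242 m

Fr₁ = 2.72 (given).
From the momentum equation for a rectangular channel, y₂/y₁ = ½[√(1 + 8Fr₁²) − 1] = ½[√60.19 − 1] = 3.38.
y₂ = 3.38 × 0.0715 = 0.242 m.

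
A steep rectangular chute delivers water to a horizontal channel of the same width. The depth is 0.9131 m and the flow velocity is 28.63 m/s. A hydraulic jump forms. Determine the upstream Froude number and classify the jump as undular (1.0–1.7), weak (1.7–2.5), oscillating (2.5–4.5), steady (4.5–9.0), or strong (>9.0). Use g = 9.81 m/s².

Fr₁ = 9.566; strong jump

Fr₁ = V₁/√(g·y₁) = 28.63/√(9.81×0.9131) = 9.566.
Fr₁ = 9.566 lies in the strong range.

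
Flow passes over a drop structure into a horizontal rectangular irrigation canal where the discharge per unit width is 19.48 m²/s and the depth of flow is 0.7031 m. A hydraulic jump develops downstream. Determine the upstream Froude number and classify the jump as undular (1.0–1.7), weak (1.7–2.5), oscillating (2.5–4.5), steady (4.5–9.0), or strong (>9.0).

Fr₁ = 10.55; strong jump

V₁ = q/y₁ = 19.48/0.7031 = 27.71 m/s. Fr₁ = V₁/√(g·y₁) = 27.71/√(9.81×0.7031) = 10.55.
Fr₁ = 10.55 lies in the strong range.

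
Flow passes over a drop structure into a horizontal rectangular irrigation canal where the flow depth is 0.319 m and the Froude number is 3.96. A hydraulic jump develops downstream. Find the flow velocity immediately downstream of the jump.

V₂ = 1.37 m/s

Fr₁ = 3.96 (given).
Conjugate-depth relation: y₂/y₁ = ½[√(1 + 8Fr₁²) − 1] = ½[√126.5 − 1] = 5.12.
y₂ = 5.12 × 0.319 = 1.63 m.
V₁ = Fr₁·√(g·y₁) = 3.96×√(9.81×0.319) = 7.01 m/s; q = V₁·y₁ = 2.23 m²/s.
V₂ = q/y₂ = 2.23/1.63 = 1.37 m/s.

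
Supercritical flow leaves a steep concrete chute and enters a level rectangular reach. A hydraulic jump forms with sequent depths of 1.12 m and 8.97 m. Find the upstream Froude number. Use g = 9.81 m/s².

Fr₁ = 6.01

For a rectangular channel the momentum equation gives q² = ½·g·y₁·y₂·(y₁ + y₂) = ½×9.81×1.12×8.97×10.1 = 497.
q = √497 = 22.3 m²/s.
V₁ = q/y₁ = 19.9 m/s; Fr₁ = V₁/√(g·y₁) = 6.01.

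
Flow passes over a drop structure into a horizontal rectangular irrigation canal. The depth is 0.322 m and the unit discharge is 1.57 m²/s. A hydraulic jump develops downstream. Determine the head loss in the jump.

V₁ = q/y₁ = 1.57/0.322 = 4.88 m/s. Fr₁ = V₁/√(g·y₁) = 4.88/√(9.81×0.322) = 2.74.
Sequent-depth ratio: y₂/y₁ = ½[√(1 + 8Fr₁²) − 1] = ½[√61.21 − 1] = 3.41.
y₂ = 3.41 × 0.322 = 1.10 m.
Head loss: ΔE = (y₂ − y₁)³/(4y₁y₂) = (1.10 − 0.322)³/(4×0.322×1.10) = 0.468/1.41 = 0.331 m.

ΔE = 0.331 m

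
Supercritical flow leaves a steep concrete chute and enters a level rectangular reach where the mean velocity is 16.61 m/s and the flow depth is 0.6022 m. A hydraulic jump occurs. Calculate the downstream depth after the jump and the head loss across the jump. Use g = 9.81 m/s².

Fr₁ = V₁/√(g·y₁) = 16.61/√(9.81×0.6022) = 6.834.
Bélanger equation: y₂/y₁ = ½[√(1 + 8Fr₁²) − 1] = ½[√374.61 − 1] = 9.177.
y₂ = 9.177 × 0.6022 = 5.527 m.
q = V₁·y₁ = 16.61 × 0.6022 = 10.00 m²/s. V₂ = q/y₂ = 10.00/5.527 = 1.810 m/s. E₁ = y₁ + V₁²/2g = 14.66 m; E₂ = y₂ + V₂²/2g = 5.694 m. ΔE = E₁ − E₂ = 8.970 m.

y₂ = 5.527 m; ΔE = 8.970 m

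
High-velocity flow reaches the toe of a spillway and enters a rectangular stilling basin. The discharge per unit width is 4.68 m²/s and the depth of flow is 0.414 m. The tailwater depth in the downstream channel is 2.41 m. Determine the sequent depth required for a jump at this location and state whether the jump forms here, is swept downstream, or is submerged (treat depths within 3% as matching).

V₁ = q/y₁ = 4.68/0.414 = 11.3 m/s. Fr₁ = V₁/√(g·y₁) = 11.3/√(9.81×0.414) = 5.61.
From the momentum equation for a rectangular channel, y₂/y₁ = ½[√(1 + 8Fr₁²) − 1] = ½[√252.7 − 1] = 7.45.
y₂ = 7.45 × 0.414 = 3.08 m.
Tailwater y_tw = 2.41 m: y_tw < y₂, so the jump is swept downstream.

y₂ = 3.08 m; the jump is swept downstream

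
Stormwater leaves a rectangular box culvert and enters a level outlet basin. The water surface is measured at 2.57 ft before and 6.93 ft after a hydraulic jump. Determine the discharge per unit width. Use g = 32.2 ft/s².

For a rectangular channel the momentum equation gives q² = ½·g·y₁·y₂·(y₁ + y₂) = ½×32.2×2.57×6.93×9.50 = 2724.
q = √2724 = 52.2 ft²/s.

q = 52.2 ft²/s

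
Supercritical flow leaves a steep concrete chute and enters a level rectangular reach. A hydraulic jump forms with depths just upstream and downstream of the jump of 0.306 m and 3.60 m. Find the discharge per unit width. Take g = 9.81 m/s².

q = 4.59 m²/s

For a rectangular channel the momentum equation gives q² = ½·g·y₁·y₂·(y₁ + y₂) = ½×9.81×0.306×3.60×3.91 = 21.1.
q = √21.1 = 4.59 m²/s.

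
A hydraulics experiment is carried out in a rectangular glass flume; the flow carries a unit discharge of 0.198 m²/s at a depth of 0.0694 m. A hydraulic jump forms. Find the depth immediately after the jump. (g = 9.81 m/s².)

y₂ = 0.306 m

V₁ = q/y₁ = 0.198/0.0694 = 2.85 m/s. Fr₁ = V₁/√(g·y₁) = 2.85/√(9.81×0.0694) = 3.46.
Conjugate-depth relation: y₂/y₁ = ½[√(1 + 8Fr₁²) − 1] = ½[√96.65 − 1] = 4.42.
y₂ = 4.42 × 0.0694 = 0.306 m.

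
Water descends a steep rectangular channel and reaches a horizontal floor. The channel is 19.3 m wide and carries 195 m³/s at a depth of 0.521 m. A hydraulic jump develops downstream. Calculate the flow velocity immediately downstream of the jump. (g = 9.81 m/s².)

q = Q/b = 195/19.3 = 10.1 m²/s; V₁ = q/y₁ = 19.4 m/s. Fr₁ = V₁/√(g·y₁) = 8.58.
By Bélanger, y₂/y₁ = ½[√(1 + 8Fr₁²) − 1] = ½[√589.7 − 1] = 11.6.
y₂ = 11.6 × 0.521 = 6.07 m.
V₂ = q/y₂ = 10.1/6.07 = 1.67 m/s.

V₂ = 1.67 m/s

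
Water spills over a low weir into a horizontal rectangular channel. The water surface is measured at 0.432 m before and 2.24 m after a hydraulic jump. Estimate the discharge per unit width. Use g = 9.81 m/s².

For a rectangular channel the momentum equation gives q² = ½·g·y₁·y₂·(y₁ + y₂) = ½×9.81×0.432×2.24×2.67 = 12.7.
q = √12.7 = 3.56 m²/s.

q = 3.56 m²/s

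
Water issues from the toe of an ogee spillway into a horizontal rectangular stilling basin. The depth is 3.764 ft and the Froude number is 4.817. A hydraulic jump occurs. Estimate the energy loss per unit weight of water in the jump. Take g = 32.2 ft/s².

Fr₁ = 4.817 (given).
Conjugate-depth relation: y₂/y₁ = ½[√(1 + 8Fr₁²) − 1] = ½[√186.63 − 1] = 6.331.
y₂ = 6.331 × 3.764 = 23.83 ft.
V₁ = Fr₁·√(g·y₁) = 4.817×√(32.2×3.764) = 53.03 ft/s; q = V₁·y₁ = 199.6 ft²/s. V₂ = q/y₂ = 199.6/23.83 = 8.377 ft/s. E₁ = y₁ + V₁²/2g = 47.43 ft; E₂ = y₂ + V₂²/2g = 24.92 ft. ΔE = E₁ − E₂ = 22.51 ft.

ΔE = 22.51 ft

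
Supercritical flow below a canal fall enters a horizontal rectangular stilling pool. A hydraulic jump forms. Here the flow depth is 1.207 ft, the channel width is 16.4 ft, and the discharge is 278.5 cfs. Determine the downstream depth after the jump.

y₂ = 3.296 ft

q = Q/b = 278.5/16.4 = 16.98 ft²/s; V₁ = q/y₁ = 14.07 ft/s. Fr₁ = V₁/√(g·y₁) = 2.257.
From the momentum equation for a rectangular channel, y₂/y₁ = ½[√(1 + 8Fr₁²) − 1] = ½[√41.745 − 1] = 2.731.
y₂ = 2.731 × 1.207 = 3.296 ft.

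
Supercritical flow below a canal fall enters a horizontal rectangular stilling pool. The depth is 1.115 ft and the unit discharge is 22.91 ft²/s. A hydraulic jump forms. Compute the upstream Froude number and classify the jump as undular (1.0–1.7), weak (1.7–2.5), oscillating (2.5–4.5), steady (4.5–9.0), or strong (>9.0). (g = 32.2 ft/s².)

V₁ = q/y₁ = 22.91/1.115 = 20.55 ft/s. Fr₁ = V₁/√(g·y₁) = 20.55/√(32.2×1.115) = 3.429.
Fr₁ = 3.429 lies in the oscillating range.

Fr₁ = 3.429; oscillating jump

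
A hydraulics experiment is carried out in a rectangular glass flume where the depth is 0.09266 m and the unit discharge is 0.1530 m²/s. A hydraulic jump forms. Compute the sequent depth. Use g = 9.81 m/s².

V₁ = q/y₁ = 0.1530/0.09266 = 1.651 m/s. Fr₁ = V₁/√(g·y₁) = 1.651/√(9.81×0.09266) = 1.732.
Sequent-depth ratio: y₂/y₁ = ½[√(1 + 8Fr₁²) − 1] = ½[√24.995 − 1] = 2.000.
y₂ = 2.000 × 0.09266 = 0.1853 m.

y₂ = 0.1853 m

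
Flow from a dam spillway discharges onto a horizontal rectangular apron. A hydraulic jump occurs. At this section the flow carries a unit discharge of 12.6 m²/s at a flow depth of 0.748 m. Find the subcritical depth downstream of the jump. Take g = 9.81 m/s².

y₂ = 6.21 m

V₁ = q/y₁ = 12.6/0.748 = 16.8 m/s. Fr₁ = V₁/√(g·y₁) = 16.8/√(9.81×0.748) = 6.22.
Bélanger equation: y₂/y₁ = ½[√(1 + 8Fr₁²) − 1] = ½[√310.4 − 1] = 8.31.
y₂ = 8.31 × 0.748 = 6.21 m.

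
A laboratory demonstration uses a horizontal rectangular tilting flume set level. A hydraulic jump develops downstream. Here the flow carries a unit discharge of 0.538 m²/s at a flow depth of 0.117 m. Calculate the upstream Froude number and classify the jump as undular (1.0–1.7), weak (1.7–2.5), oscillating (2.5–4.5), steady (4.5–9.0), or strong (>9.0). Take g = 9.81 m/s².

V₁ = q/y₁ = 0.538/0.117 = 4.60 m/s. Fr₁ = V₁/√(g·y₁) = 4.60/√(9.81×0.117) = 4.29.
Fr₁ = 4.29 lies in the oscillating range.

Fr₁ = 4.29; oscillating jump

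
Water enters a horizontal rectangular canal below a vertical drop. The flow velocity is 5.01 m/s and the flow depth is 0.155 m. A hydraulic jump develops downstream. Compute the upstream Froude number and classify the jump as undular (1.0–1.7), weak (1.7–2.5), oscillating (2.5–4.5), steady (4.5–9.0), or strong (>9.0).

Fr₁ = 4.06; oscillating jump

Fr₁ = V₁/√(g·y₁) = 5.01/√(9.81×0.155) = 4.06.
Fr₁ = 4.06 lies in the oscillating range.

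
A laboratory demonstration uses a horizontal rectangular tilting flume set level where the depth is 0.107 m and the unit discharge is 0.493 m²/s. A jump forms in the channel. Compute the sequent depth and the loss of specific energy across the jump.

y₂ = 0.629 m; ΔE = 0.529 m

V₁ = q/y₁ = 0.493/0.107 = 4.61 m/s. Fr₁ = V₁/√(g·y₁) = 4.61/√(9.81×0.107) = 4.50.
Conjugate-depth relation: y₂/y₁ = ½[√(1 + 8Fr₁²) − 1] = ½[√162.8 − 1] = 5.88.
y₂ = 5.88 × 0.107 = 0.629 m.
V₂ = q/y₂ = 0.493/0.629 = 0.784 m/s. E₁ = y₁ + V₁²/2g = 1.19 m; E₂ = y₂ + V₂²/2g = 0.660 m. ΔE = E₁ − E₂ = 0.529 m.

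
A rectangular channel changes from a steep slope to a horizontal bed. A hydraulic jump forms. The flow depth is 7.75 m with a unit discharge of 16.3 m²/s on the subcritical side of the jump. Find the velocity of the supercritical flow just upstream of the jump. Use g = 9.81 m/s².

V₂ = q/y₂ = 16.3/7.75 = 2.10 m/s; Fr₂ = V₂/√(g·y₂) = 0.241.
From the momentum equation (using Fr₂), y₁/y₂ = ½[√(1 + 8Fr₂²) − 1] = ½[√1.465 − 1] = 0.105.
y₁ = 0.105 × 7.75 = 0.816 m.
V₁ = q/y₁ = 16.3/0.816 = 20.0 m/s.

V₁ = 20.0 m/s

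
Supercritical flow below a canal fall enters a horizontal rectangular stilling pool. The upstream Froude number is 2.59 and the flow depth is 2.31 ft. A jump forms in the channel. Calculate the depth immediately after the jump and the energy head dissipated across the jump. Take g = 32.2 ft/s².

y₂ = 7.38 ft; ΔE = 1.92 ft

Fr₁ = 2.59 (given).
Conjugate-depth relation: y₂/y₁ = ½[√(1 + 8Fr₁²) − 1] = ½[√54.66 − 1] = 3.20.
y₂ = 3.20 × 2.31 = 7.38 ft.
Head loss: ΔE = (y₂ − y₁)³/(4y₁y₂) = (7.38 − 2.31)³/(4×2.31×7.38) = 131/68.2 = 1.92 ft.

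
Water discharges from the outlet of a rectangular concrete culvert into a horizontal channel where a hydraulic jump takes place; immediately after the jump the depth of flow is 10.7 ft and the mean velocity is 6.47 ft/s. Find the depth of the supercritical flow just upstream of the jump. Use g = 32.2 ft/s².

y₁ = 2.16 ft

Fr₂ = V₂/√(g·y₂) = 6.47/√(32.2×10.7) = 0.349.
Since the conjugate-depth ratio holds either way, y₁/y₂ = ½[√(1 + 8Fr₂²) − 1] = ½[√1.972 − 1] = 0.202.
y₁ = 0.202 × 10.7 = 2.16 ft.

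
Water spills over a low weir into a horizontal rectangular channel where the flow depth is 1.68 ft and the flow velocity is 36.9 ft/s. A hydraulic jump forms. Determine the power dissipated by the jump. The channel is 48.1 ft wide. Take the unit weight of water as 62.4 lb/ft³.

P = 3799 hp

Fr₁ = V₁/√(g·y₁) = 36.9/√(32.2×1.68) = 5.02.
Conjugate-depth relation: y₂/y₁ = ½[√(1 + 8Fr₁²) − 1] = ½[√202.4 − 1] = 6.61.
y₂ = 6.61 × 1.68 = 11.1 ft.
Head loss: ΔE = (y₂ − y₁)³/(4y₁y₂) = (11.1 − 1.68)³/(4×1.68×11.1) = 838/74.7 = 11.2 ft.
q = V₁·y₁ = 36.9 × 1.68 = 62.0 ft²/s. Q = q·b = 62.0 × 48.1 = 2982 cfs. P = γ·Q·ΔE/550 = 62.4 × 2982 × 11.2 / 550 = 3799 hp.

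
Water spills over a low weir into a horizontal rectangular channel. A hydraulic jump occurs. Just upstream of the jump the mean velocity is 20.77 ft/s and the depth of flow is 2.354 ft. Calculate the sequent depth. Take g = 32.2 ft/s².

Fr₁ = V₁/√(g·y₁) = 20.77/√(32.2×2.354) = 2.386.
Bélanger equation: y₂/y₁ = ½[√(1 + 8Fr₁²) − 1] = ½[√46.530 − 1] = 2.911.
y₂ = 2.911 × 2.354 = 6.852 ft.

y₂ = 6.852 ft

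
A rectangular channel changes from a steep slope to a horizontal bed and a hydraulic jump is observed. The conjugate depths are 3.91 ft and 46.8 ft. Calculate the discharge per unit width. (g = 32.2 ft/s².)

q = 387 ft²/s

For a rectangular channel the momentum equation gives q² = ½·g·y₁·y₂·(y₁ + y₂) = ½×32.2×3.91×46.8×50.7 = 149397.
q = √149397 = 387 ft²/s.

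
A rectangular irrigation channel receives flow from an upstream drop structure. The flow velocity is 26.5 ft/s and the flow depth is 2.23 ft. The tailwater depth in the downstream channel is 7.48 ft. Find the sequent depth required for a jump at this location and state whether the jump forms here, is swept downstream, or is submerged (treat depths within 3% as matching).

Fr₁ = V₁/√(g·y₁) = 26.5/√(32.2×2.23) = 3.13.
Bélanger equation: y₂/y₁ = ½[√(1 + 8Fr₁²) − 1] = ½[√79.24 − 1] = 3.95.
y₂ = 3.95 × 2.23 = 8.81 ft.
Tailwater y_tw = 7.48 ft: y_tw < y₂, so the jump is swept downstream.

y₂ = 8.81 ft; the jump is swept downstream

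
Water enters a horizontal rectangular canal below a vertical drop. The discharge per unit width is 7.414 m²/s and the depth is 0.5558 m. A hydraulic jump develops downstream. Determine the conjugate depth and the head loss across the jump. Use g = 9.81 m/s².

y₂ = 4.221 m; ΔE = 5.247 m

V₁ = q/y₁ = 7.414/0.5558 = 13.34 m/s. Fr₁ = V₁/√(g·y₁) = 13.34/√(9.81×0.5558) = 5.713.
Conjugate-depth relation: y₂/y₁ = ½[√(1 + 8Fr₁²) − 1] = ½[√262.08 − 1] = 7.594.
y₂ = 7.594 × 0.5558 = 4.221 m.
Head loss: ΔE = (y₂ − y₁)³/(4y₁y₂) = (4.221 − 0.5558)³/(4×0.5558×4.221) = 49.24/9.384 = 5.247 m.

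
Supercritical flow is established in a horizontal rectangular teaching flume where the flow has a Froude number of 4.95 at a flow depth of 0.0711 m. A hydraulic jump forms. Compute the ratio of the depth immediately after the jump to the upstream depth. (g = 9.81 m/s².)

y₂/y₁ = 6.52

Fr₁ = 4.95 (given).
By Bélanger, y₂/y₁ = ½[√(1 + 8Fr₁²) − 1] = ½[√197.0 − 1] = 6.52.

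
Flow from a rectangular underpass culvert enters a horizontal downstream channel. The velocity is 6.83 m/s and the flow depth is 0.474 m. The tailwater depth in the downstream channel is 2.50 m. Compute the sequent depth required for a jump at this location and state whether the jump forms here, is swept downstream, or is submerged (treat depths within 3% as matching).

Fr₁ = V₁/√(g·y₁) = 6.83/√(9.81×0.474) = 3.17.
Sequent-depth ratio: y₂/y₁ = ½[√(1 + 8Fr₁²) − 1] = ½[√81.26 − 1] = 4.01.
y₂ = 4.01 × 0.474 = 1.90 m.
Tailwater y_tw = 2.50 m: y_tw > y₂, so the jump is submerged.

y₂ = 1.90 m; the jump is submerged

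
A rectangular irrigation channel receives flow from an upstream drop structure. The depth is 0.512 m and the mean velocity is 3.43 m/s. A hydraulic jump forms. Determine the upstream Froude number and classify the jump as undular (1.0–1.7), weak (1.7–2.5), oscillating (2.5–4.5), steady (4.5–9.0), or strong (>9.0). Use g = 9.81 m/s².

Fr₁ = 1.53; undular jump

Fr₁ = V₁/√(g·y₁) = 3.43/√(9.81×0.512) = 1.53.
Fr₁ = 1.53 lies in the undular range.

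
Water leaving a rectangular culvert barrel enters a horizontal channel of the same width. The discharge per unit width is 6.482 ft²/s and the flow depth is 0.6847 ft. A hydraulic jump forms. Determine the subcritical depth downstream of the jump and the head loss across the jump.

y₂ = 1.640 ft; ΔE = 0.1940 ft

V₁ = q/y₁ = 6.482/0.6847 = 9.467 ft/s. Fr₁ = V₁/√(g·y₁) = 9.467/√(32.2×0.6847) = 2.016.
Bélanger equation: y₂/y₁ = ½[√(1 + 8Fr₁²) − 1] = ½[√33.520 − 1] = 2.395.
y₂ = 2.395 × 0.6847 = 1.640 ft.
V₂ = q/y₂ = 6.482/1.640 = 3.953 ft/s. E₁ = y₁ + V₁²/2g = 2.076 ft; E₂ = y₂ + V₂²/2g = 1.882 ft. ΔE = E₁ − E₂ = 0.1940 ft.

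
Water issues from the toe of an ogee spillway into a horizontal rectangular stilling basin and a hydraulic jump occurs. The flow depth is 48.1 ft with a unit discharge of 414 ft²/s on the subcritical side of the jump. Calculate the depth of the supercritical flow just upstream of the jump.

V₂ = q/y₂ = 414/48.1 = 8.61 ft/s; Fr₂ = V₂/√(g·y₂) = 0.219.
The Bélanger relation is symmetric: y₁/y₂ = ½[√(1 + 8Fr₂²) − 1] = ½[√1.383 − 1] = 0.0879.
y₁ = 0.0879 × 48.1 = 4.23 ft.

y₁ = 4.23 ft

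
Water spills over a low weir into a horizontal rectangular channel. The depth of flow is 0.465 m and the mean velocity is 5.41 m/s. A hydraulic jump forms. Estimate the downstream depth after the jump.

y₂ = 1.45 m

Fr₁ = V₁/√(g·y₁) = 5.41/√(9.81×0.465) = 2.53.
From the momentum equation for a rectangular channel, y₂/y₁ = ½[√(1 + 8Fr₁²) − 1] = ½[√52.33 − 1] = 3.12.
y₂ = 3.12 × 0.465 = 1.45 m.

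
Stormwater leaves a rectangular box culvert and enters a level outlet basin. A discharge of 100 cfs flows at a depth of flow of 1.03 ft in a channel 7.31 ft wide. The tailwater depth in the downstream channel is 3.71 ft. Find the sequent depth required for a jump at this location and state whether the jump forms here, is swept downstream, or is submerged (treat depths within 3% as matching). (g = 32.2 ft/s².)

q = Q/b = 100/7.31 = 13.7 ft²/s; V₁ = q/y₁ = 13.3 ft/s. Fr₁ = V₁/√(g·y₁) = 2.31.
Conjugate-depth relation: y₂/y₁ = ½[√(1 + 8Fr₁²) − 1] = ½[√43.55 − 1] = 2.80.
y₂ = 2.80 × 1.03 = 2.88 ft.
Tailwater y_tw = 3.71 ft: y_tw > y₂, so the jump is submerged.

y₂ = 2.88 ft; the jump is submerged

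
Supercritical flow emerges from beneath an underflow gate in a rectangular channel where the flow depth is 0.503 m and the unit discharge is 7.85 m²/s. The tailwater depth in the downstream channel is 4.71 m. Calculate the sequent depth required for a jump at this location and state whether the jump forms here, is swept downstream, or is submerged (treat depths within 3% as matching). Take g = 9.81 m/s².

y₂ = 4.75 m; the jump forms here

V₁ = q/y₁ = 7.85/0.503 = 15.6 m/s. Fr₁ = V₁/√(g·y₁) = 15.6/√(9.81×0.503) = 7.03.
Sequent-depth ratio: y₂/y₁ = ½[√(1 + 8Fr₁²) − 1] = ½[√395.9 − 1] = 9.45.
y₂ = 9.45 × 0.503 = 4.75 m.
Tailwater y_tw = 4.71 m: y_tw ≈ y₂, so the jump forms here.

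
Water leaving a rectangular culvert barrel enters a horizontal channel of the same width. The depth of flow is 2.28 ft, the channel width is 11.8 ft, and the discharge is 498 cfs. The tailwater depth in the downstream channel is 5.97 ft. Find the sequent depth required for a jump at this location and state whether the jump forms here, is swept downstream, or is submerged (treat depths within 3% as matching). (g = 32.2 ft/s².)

y₂ = 5.92 ft; the jump forms here

q = Q/b = 498/11.8 = 42.2 ft²/s; V₁ = q/y₁ = 18.5 ft/s. Fr₁ = V₁/√(g·y₁) = 2.16.
Sequent-depth ratio: y₂/y₁ = ½[√(1 + 8Fr₁²) − 1] = ½[√38.34 − 1] = 2.60.
y₂ = 2.60 × 2.28 = 5.92 ft.
Tailwater y_tw = 5.97 ft: y_tw ≈ y₂, so the jump forms here.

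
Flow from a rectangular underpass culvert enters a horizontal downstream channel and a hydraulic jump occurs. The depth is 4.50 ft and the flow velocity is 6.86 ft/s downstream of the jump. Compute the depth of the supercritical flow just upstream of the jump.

y₁ = 2.02 ft

Fr₂ = V₂/√(g·y₂) = 6.86/√(32.2×4.50) = 0.570.
The Bélanger relation is symmetric: y₁/y₂ = ½[√(1 + 8Fr₂²) − 1] = ½[√3.598 − 1] = 0.448.
y₁ = 0.448 × 4.50 = 2.02 ft.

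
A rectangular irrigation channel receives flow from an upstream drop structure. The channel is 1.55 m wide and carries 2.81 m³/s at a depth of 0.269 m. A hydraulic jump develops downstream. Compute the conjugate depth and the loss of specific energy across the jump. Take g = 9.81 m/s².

y₂ = 1.45 m; ΔE = 1.05 m

q = Q/b = 2.81/1.55 = 1.81 m²/s; V₁ = q/y₁ = 6.74 m/s. Fr₁ = V₁/√(g·y₁) = 4.15.
By Bélanger, y₂/y₁ = ½[√(1 + 8Fr₁²) − 1] = ½[√138.7 − 1] = 5.39.
y₂ = 5.39 × 0.269 = 1.45 m.
Head loss: ΔE = (y₂ − y₁)³/(4y₁y₂) = (1.45 − 0.269)³/(4×0.269×1.45) = 1.65/1.56 = 1.05 m.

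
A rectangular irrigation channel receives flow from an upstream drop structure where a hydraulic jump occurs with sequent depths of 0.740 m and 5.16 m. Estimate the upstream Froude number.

Fr₁ = 5.27

For a rectangular channel the momentum equation gives q² = ½·g·y₁·y₂·(y₁ + y₂) = ½×9.81×0.740×5.16×5.90 = 111.
q = √111 = 10.5 m²/s.
V₁ = q/y₁ = 14.2 m/s; Fr₁ = V₁/√(g·y₁) = 5.27.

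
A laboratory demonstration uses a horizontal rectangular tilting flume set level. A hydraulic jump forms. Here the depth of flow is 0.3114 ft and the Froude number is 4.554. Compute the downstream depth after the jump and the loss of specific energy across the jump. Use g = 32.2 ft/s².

y₂ = 1.856 ft; ΔE = 1.594 ft

Fr₁ = 4.554 (given).
Conjugate-depth relation: y₂/y₁ = ½[√(1 + 8Fr₁²) − 1] = ½[√166.91 − 1] = 5.960.
y₂ = 5.960 × 0.3114 = 1.856 ft.
V₁ = Fr₁·√(g·y₁) = 4.554×√(32.2×0.3114) = 14.42 ft/s; q = V₁·y₁ = 4.491 ft²/s. V₂ = q/y₂ = 4.491/1.856 = 2.420 ft/s. E₁ = y₁ + V₁²/2g = 3.540 ft; E₂ = y₂ + V₂²/2g = 1.947 ft. ΔE = E₁ − E₂ = 1.594 ft.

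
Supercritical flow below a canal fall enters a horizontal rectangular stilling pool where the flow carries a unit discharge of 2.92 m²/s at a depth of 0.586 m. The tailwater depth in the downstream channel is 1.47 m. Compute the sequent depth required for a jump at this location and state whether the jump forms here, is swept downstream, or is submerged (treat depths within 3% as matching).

V₁ = q/y₁ = 2.92/0.586 = 4.98 m/s. Fr₁ = V₁/√(g·y₁) = 4.98/√(9.81×0.586) = 2.08.
Bélanger equation: y₂/y₁ = ½[√(1 + 8Fr₁²) − 1] = ½[√35.55 − 1] = 2.48.
y₂ = 2.48 × 0.586 = 1.45 m.
Tailwater y_tw = 1.47 m: y_tw ≈ y₂, so the jump forms here.

y₂ = 1.45 m; the jump forms here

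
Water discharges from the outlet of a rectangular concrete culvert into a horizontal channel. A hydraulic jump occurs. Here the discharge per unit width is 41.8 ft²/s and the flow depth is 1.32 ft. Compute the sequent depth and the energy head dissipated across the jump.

y₂ = 8.43 ft; ΔE = 8.08 ft

V₁ = q/y₁ = 41.8/1.32 = 31.7 ft/s. Fr₁ = V₁/√(g·y₁) = 31.7/√(32.2×1.32) = 4.86.
Conjugate-depth relation: y₂/y₁ = ½[√(1 + 8Fr₁²) − 1] = ½[√189.7 − 1] = 6.39.
y₂ = 6.39 × 1.32 = 8.43 ft.
V₂ = q/y₂ = 41.8/8.43 = 4.96 ft/s. E₁ = y₁ + V₁²/2g = 16.9 ft; E₂ = y₂ + V₂²/2g = 8.81 ft. ΔE = E₁ − E₂ = 8.08 ft.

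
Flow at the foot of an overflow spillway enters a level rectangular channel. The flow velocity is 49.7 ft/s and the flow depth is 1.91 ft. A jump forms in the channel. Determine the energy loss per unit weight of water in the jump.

ΔE = 23.5 ft

Fr₁ = V₁/√(g·y₁) = 49.7/√(32.2×1.91) = 6.34.
Conjugate-depth relation: y₂/y₁ = ½[√(1 + 8Fr₁²) − 1] = ½[√322.3 − 1] = 8.48.
y₂ = 8.48 × 1.91 = 16.2 ft.
q = V₁·y₁ = 49.7 × 1.91 = 94.9 ft²/s. V₂ = q/y₂ = 94.9/16.2 = 5.86 ft/s. E₁ = y₁ + V₁²/2g = 40.3 ft; E₂ = y₂ + V₂²/2g = 16.7 ft. ΔE = E₁ − E₂ = 23.5 ft.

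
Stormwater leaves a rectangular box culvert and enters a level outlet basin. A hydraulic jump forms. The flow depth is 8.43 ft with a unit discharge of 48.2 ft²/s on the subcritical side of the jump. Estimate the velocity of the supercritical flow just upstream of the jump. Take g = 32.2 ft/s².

V₂ = q/y₂ = 48.2/8.43 = 5.72 ft/s; Fr₂ = V₂/√(g·y₂) = 0.347.
From the momentum equation (using Fr₂), y₁/y₂ = ½[√(1 + 8Fr₂²) − 1] = ½[√1.963 − 1] = 0.201.
y₁ = 0.201 × 8.43 = 1.69 ft.
V₁ = q/y₁ = 48.2/1.69 = 28.5 ft/s.

V₁ = 28.5 ft/s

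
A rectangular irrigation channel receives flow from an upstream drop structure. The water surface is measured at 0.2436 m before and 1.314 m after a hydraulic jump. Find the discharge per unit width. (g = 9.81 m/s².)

q = 1.564 m²/s

For a rectangular channel the momentum equation gives q² = ½·g·y₁·y₂·(y₁ + y₂) = ½×9.81×0.2436×1.314×1.558 = 2.445.
q = √2.445 = 1.564 m²/s.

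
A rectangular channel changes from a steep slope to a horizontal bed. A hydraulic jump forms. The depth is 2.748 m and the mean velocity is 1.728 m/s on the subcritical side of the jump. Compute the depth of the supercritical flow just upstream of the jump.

Fr₂ = V₂/√(g·y₂) = 1.728/√(9.81×2.748) = 0.3328.
From the momentum equation (using Fr₂), y₁/y₂ = ½[√(1 + 8Fr₂²) − 1] = ½[√1.8861 − 1] = 0.1867.
y₁ = 0.1867 × 2.748 = 0.5130 m.

y₁ = 0.5130 m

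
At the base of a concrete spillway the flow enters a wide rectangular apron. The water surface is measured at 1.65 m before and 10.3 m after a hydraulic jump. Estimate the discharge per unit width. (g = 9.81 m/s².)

For a rectangular channel the momentum equation gives q² = ½·g·y₁·y₂·(y₁ + y₂) = ½×9.81×1.65×10.3×12.0 = 996.
q = √996 = 31.6 m²/s.

q = 31.6 m²/s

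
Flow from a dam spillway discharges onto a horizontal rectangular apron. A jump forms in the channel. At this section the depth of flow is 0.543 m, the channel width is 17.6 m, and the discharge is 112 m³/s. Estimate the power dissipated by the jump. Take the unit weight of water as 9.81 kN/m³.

q = Q/b = 112/17.6 = 6.36 m²/s; V₁ = q/y₁ = 11.7 m/s. Fr₁ = V₁/√(g·y₁) = 5.08.
Conjugate-depth relation: y₂/y₁ = ½[√(1 + 8Fr₁²) − 1] = ½[√207.3 − 1] = 6.70.
y₂ = 6.70 × 0.543 = 3.64 m.
Head loss: ΔE = (y₂ − y₁)³/(4y₁y₂) = (3.64 − 0.543)³/(4×0.543×3.64) = 29.6/7.90 = 3.75 m.
P = γ·Q·ΔE = 9.81 × 112 × 3.75 = 4120 kW.

P = 4120 kW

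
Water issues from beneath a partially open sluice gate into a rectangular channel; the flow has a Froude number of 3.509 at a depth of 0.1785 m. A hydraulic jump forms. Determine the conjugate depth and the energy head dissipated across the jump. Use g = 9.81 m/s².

y₂ = 0.8010 m; ΔE = 0.4218 m

Fr₁ = 3.509 (given).
By Bélanger, y₂/y₁ = ½[√(1 + 8Fr₁²) − 1] = ½[√99.505 − 1] = 4.488.
y₂ = 4.488 × 0.1785 = 0.8010 m.
V₁ = Fr₁·√(g·y₁) = 3.509×√(9.81×0.1785) = 4.643 m/s; q = V₁·y₁ = 0.8288 m²/s. V₂ = q/y₂ = 0.8288/0.8010 = 1.035 m/s. E₁ = y₁ + V₁²/2g = 1.277 m; E₂ = y₂ + V₂²/2g = 0.8556 m. ΔE = E₁ − E₂ = 0.4218 m.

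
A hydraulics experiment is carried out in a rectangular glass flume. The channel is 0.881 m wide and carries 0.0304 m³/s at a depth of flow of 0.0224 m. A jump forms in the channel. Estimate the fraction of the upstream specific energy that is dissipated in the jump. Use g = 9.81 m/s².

q = Q/b = 0.0304/0.881 = 0.0345 m²/s; V₁ = q/y₁ = 1.54 m/s. Fr₁ = V₁/√(g·y₁) = 3.29.
Sequent-depth ratio: y₂/y₁ = ½[√(1 + 8Fr₁²) − 1] = ½[√87.39 − 1] = 4.17.
y₂ = 4.17 × 0.0224 = 0.0935 m.
E₁ = y₁ + V₁²/2g = 0.143 m. ΔE = (y₂ − y₁)³/(4y₁y₂) = 0.0429 m. ΔE/E₁ = 0.0429/0.143 = 0.299.

ΔE/E₁ = 0.299 (29.9%)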